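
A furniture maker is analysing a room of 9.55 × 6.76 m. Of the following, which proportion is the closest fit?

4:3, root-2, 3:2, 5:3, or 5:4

9.55/6.76 ≈ 1.413. Nearest candidates are root-2 (1.414, off by 0.001) and 4:3 (1.333, off by 0.080).

root-2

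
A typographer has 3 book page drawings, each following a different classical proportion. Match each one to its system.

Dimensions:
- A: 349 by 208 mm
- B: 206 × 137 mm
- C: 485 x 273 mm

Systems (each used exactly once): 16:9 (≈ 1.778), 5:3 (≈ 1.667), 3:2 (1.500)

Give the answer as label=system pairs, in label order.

A=5:3, B=3:2, C=16:9

A = 349/208 ≈ 1.678 → 5:3 (1.667)
B = 206/137 ≈ 1.504 → 3:2 (1.500)
C = 485/273 ≈ 1.777 → 16:9 (1.778)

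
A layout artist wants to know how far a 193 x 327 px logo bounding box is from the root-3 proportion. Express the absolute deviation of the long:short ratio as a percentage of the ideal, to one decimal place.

Ratio = 327 / 193 ≈ 1.6943.
Ideal root-3 ≈ 1.7321. |1.6943 − 1.7321| / 1.7321 ≈ 2.18% → 2.2%.

2.2%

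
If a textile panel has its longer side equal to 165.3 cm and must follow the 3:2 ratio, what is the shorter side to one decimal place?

3:2 = 1.50000.
Shorter side = 165.3 ÷ 1.50000 ≈ 110.200 → 110.2 cm.

110.2 cm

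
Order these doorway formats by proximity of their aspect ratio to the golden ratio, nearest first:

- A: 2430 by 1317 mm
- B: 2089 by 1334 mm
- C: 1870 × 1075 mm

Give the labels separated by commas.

Ratios: A = 2430 / 1317 ≈ 1.845; B = 2089 / 1334 ≈ 1.566; C = 1870 / 1075 ≈ 1.740.
|Δ from 1.618|: A 0.227; B 0.052; C 0.122.

B, C, A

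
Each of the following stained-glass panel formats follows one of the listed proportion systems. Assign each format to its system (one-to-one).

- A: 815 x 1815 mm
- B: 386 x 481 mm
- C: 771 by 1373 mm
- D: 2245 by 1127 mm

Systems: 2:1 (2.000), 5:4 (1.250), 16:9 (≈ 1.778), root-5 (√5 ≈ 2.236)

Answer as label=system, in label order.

A=root-5, B=5:4, C=16:9, D=2:1

Ratios: A ≈ 2.227; B ≈ 1.246; C ≈ 1.781; D ≈ 1.992.
Targets: 2:1 ≈ 2.000; 5:4 ≈ 1.250; 16:9 ≈ 1.778; root-5 ≈ 2.236.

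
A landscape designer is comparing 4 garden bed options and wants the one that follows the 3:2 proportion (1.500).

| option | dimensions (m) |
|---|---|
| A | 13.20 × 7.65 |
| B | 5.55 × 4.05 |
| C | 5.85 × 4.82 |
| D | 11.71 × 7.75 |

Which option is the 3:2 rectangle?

Target 3:2 ≈ 1.500.
A: 1.725 (Δ0.225)  B: 1.370 (Δ0.130)  C: 1.214 (Δ0.286)  D: 1.511 (Δ0.011)

D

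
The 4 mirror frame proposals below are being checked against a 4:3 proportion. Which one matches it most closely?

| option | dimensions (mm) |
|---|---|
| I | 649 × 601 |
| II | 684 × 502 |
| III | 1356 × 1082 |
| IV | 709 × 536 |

IV

Ratios (long/short): I ≈ 1.080; II ≈ 1.363; III ≈ 1.253; IV ≈ 1.323.
4:3 ≈ 1.333; option IV is nearest (Δ 0.010).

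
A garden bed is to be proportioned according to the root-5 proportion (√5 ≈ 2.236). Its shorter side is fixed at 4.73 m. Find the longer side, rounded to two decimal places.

root-5 ≈ 2.23607.
Longer side = 4.73 × 2.23607 ≈ 10.5766 → 10.58 m.

10.58 m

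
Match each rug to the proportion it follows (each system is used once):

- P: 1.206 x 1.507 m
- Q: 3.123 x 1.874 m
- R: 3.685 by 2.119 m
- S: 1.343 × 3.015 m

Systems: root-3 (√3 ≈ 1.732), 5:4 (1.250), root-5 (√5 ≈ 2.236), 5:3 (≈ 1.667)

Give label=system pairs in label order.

Ratios: P ≈ 1.250; Q ≈ 1.666; R ≈ 1.739; S ≈ 2.245.
Targets: root-3 ≈ 1.732; 5:4 ≈ 1.250; root-5 ≈ 2.236; 5:3 ≈ 1.667.

P=5:4, Q=5:3, R=root-3, S=root-5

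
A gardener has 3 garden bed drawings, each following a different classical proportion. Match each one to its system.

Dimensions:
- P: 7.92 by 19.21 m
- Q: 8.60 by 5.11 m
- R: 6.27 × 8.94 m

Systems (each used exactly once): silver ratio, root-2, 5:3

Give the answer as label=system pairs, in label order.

P=silver ratio, Q=5:3, R=root-2

Ratios: P ≈ 2.426; Q ≈ 1.683; R ≈ 1.426.
Targets: silver ratio ≈ 2.414; root-2 ≈ 1.414; 5:3 ≈ 1.667.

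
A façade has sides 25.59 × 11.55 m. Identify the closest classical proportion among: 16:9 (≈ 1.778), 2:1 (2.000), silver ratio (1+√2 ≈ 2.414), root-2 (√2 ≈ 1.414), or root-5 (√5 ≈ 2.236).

root-5

25.59/11.55 ≈ 2.216. Nearest candidates are root-5 (2.236, off by 0.020) and silver ratio (2.414, off by 0.198).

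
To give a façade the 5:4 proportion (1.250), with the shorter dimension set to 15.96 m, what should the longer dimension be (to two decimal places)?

5:4 = 1.25000.
Longer side = 15.96 × 1.25000 ≈ 19.9500 → 19.95 m.

19.95 m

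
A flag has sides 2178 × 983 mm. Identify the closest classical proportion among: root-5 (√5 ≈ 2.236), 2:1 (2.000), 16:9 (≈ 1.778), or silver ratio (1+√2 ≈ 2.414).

2178/983 ≈ 2.216. Nearest candidates are root-5 (2.236, off by 0.020) and silver ratio (2.414, off by 0.198).

root-5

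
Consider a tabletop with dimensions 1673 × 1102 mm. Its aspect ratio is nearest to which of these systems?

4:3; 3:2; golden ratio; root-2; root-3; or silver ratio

3:2

1673/1102 ≈ 1.518. Nearest candidates are 3:2 (1.500, off by 0.018) and golden ratio (1.618, off by 0.100).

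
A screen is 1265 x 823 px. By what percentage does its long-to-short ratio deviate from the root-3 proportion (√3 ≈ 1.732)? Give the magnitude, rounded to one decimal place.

11.3%

Ratio = 1265 / 823 ≈ 1.5371.
Ideal root-3 ≈ 1.7321. |1.5371 − 1.7321| / 1.7321 ≈ 11.26% → 11.3%.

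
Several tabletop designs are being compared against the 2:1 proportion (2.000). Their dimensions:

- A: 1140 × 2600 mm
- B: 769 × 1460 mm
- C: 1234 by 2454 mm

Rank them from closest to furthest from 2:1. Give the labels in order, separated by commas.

A: 2600/1140 ≈ 2.281 → |2.281 − 2.000| = 0.281
B: 1460/769 ≈ 1.899 → |1.899 − 2.000| = 0.101
C: 2454/1234 ≈ 1.989 → |1.989 − 2.000| = 0.011

C, B, A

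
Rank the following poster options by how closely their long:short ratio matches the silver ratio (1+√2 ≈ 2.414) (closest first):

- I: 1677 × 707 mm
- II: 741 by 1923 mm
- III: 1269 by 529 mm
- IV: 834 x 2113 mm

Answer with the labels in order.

Ratios: I = 1677 / 707 ≈ 2.372; II = 1923 / 741 ≈ 2.595; III = 1269 / 529 ≈ 2.399; IV = 2113 / 834 ≈ 2.534.
|Δ from 2.414|: I 0.042; II 0.181; III 0.015; IV 0.120.

III, I, IV, II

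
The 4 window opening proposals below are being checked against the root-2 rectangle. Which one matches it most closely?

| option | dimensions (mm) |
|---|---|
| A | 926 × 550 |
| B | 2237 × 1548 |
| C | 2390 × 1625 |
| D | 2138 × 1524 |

Ratios (long/short): A ≈ 1.684; B ≈ 1.445; C ≈ 1.471; D ≈ 1.403.
root-2 ≈ 1.414; option D is nearest (Δ 0.011).

D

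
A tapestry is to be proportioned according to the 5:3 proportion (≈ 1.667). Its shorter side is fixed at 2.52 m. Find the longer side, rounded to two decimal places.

5:3 ≈ 1.66667.
Longer side = 2.52 × 1.66667 ≈ 4.2000 → 4.20 m.

4.20 m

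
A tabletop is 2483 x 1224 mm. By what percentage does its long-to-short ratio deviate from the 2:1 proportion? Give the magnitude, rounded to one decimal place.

Ratio = 2483 / 1224 ≈ 2.0286.
Ideal 2:1 = 2.0000. |2.0286 − 2.0000| / 2.0000 ≈ 1.43% → 1.4%.

1.4%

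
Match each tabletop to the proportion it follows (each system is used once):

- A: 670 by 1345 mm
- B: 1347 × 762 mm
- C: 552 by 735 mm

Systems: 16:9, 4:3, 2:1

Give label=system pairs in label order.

A=2:1, B=16:9, C=4:3

Ratios: A ≈ 2.007; B ≈ 1.768; C ≈ 1.332.
Targets: 16:9 ≈ 1.778; 4:3 ≈ 1.333; 2:1 ≈ 2.000.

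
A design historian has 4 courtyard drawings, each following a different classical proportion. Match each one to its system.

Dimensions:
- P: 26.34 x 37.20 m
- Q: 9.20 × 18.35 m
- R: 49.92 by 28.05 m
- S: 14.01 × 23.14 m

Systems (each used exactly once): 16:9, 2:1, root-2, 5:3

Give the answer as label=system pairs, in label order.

P=root-2, Q=2:1, R=16:9, S=5:3

P = 37.20/26.34 ≈ 1.412 → root-2 (1.414)
Q = 18.35/9.20 ≈ 1.995 → 2:1 (2.000)
R = 49.92/28.05 ≈ 1.780 → 16:9 (1.778)
S = 23.14/14.01 ≈ 1.652 → 5:3 (1.667)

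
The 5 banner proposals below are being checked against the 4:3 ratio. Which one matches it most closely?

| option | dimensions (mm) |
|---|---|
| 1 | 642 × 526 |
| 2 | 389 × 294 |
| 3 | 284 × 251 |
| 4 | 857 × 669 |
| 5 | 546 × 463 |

2

Ratios (long/short): 1 ≈ 1.221; 2 ≈ 1.323; 3 ≈ 1.131; 4 ≈ 1.281; 5 ≈ 1.179.
4:3 ≈ 1.333; option 2 is nearest (Δ 0.010).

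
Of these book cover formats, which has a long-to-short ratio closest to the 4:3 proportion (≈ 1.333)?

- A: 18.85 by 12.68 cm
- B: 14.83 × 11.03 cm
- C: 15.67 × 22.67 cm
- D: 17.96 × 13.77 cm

B

Target 4:3 ≈ 1.333.
A: 1.487 (Δ0.154)  B: 1.345 (Δ0.012)  C: 1.447 (Δ0.114)  D: 1.304 (Δ0.029)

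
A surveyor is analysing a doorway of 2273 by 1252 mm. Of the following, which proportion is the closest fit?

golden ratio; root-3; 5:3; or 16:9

Ratio = 2273 / 1252 ≈ 1.815.
Distances: golden ratio 1.618 (Δ 0.197); root-3 1.732 (Δ 0.083); 5:3 1.667 (Δ 0.148); 16:9 1.778 (Δ 0.037).

16:9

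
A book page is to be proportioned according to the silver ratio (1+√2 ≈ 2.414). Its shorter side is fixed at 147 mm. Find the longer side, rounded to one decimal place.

silver ratio ≈ 2.41421.
Longer side = 147 × 2.41421 ≈ 354.889 → 354.9 mm.

354.9 mm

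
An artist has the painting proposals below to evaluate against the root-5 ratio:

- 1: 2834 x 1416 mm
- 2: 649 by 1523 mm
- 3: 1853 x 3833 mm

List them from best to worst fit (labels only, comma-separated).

2, 3, 1

1: 2834/1416 ≈ 2.001 → |2.001 − 2.236| = 0.235
2: 1523/649 ≈ 2.347 → |2.347 − 2.236| = 0.111
3: 3833/1853 ≈ 2.069 → |2.069 − 2.236| = 0.167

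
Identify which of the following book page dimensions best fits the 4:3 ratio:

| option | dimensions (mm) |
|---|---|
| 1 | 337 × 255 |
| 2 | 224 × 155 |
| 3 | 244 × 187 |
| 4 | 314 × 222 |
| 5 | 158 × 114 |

Ratios (long/short): 1 ≈ 1.322; 2 ≈ 1.445; 3 ≈ 1.305; 4 ≈ 1.414; 5 ≈ 1.386.
4:3 ≈ 1.333; option 1 is nearest (Δ 0.011).

1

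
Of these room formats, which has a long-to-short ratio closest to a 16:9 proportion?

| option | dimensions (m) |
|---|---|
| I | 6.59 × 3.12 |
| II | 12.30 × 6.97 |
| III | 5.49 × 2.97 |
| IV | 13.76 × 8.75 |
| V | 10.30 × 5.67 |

II

Ratios (long/short): I ≈ 2.112; II ≈ 1.765; III ≈ 1.848; IV ≈ 1.573; V ≈ 1.817.
16:9 ≈ 1.778; option II is nearest (Δ 0.013).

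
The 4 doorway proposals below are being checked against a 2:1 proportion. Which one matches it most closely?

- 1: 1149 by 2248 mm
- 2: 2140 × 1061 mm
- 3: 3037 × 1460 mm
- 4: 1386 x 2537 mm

Target 2:1 ≈ 2.000.
1: 1.956 (Δ0.044)  2: 2.017 (Δ0.017)  3: 2.080 (Δ0.080)  4: 1.830 (Δ0.170)

2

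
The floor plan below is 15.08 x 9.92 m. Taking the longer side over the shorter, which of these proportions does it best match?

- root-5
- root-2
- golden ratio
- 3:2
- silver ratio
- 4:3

15.08/9.92 ≈ 1.520. Nearest candidates are 3:2 (1.500, off by 0.020) and golden ratio (1.618, off by 0.098).

3:2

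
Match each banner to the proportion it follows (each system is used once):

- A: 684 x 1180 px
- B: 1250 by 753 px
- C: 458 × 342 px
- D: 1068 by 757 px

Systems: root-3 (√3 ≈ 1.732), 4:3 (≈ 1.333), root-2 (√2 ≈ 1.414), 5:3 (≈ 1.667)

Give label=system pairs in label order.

A=root-3, B=5:3, C=4:3, D=root-2

Ratios: A ≈ 1.725; B ≈ 1.660; C ≈ 1.339; D ≈ 1.411.
Targets: root-3 ≈ 1.732; 4:3 ≈ 1.333; root-2 ≈ 1.414; 5:3 ≈ 1.667.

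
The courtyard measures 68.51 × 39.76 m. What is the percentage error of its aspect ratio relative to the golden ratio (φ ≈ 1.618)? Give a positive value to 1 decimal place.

Ratio = 68.51 / 39.76 ≈ 1.7231.
Ideal golden ratio ≈ 1.6180. |1.7231 − 1.6180| / 1.6180 ≈ 6.50% → 6.5%.

6.5%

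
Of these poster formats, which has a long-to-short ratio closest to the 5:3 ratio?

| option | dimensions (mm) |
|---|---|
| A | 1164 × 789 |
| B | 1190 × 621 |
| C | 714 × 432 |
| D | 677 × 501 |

Ratios (long/short): A ≈ 1.475; B ≈ 1.916; C ≈ 1.653; D ≈ 1.351.
5:3 ≈ 1.667; option C is nearest (Δ 0.014).

C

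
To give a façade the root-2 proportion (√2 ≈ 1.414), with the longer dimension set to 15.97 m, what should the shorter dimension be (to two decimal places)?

11.29 m

root-2 ≈ 1.41421.
Shorter side = 15.97 ÷ 1.41421 ≈ 11.2925 → 11.29 m.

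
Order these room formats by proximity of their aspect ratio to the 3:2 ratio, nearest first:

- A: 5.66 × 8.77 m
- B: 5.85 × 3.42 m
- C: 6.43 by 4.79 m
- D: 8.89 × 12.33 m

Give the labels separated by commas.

A, D, C, B

A: 8.77/5.66 ≈ 1.549 → |1.549 − 1.500| = 0.049
B: 5.85/3.42 ≈ 1.711 → |1.711 − 1.500| = 0.211
C: 6.43/4.79 ≈ 1.342 → |1.342 − 1.500| = 0.158
D: 12.33/8.89 ≈ 1.387 → |1.387 − 1.500| = 0.113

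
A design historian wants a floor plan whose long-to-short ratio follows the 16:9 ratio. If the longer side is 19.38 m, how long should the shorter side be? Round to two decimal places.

16:9 ≈ 1.77778.
Shorter side = 19.38 ÷ 1.77778 ≈ 10.9012 → 10.90 m.

10.90 m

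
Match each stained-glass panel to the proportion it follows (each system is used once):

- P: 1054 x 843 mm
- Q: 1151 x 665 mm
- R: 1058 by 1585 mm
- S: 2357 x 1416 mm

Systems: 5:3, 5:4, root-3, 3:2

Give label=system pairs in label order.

Ratios: P ≈ 1.250; Q ≈ 1.731; R ≈ 1.498; S ≈ 1.665.
Targets: 5:3 ≈ 1.667; 5:4 ≈ 1.250; root-3 ≈ 1.732; 3:2 ≈ 1.500.

P=5:4, Q=root-3, R=3:2, S=5:3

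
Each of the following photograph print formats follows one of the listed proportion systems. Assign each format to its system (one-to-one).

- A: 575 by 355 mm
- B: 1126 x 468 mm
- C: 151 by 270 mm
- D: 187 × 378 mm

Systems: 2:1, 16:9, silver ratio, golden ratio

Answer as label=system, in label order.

A=golden ratio, B=silver ratio, C=16:9, D=2:1

Ratios: A ≈ 1.620; B ≈ 2.406; C ≈ 1.788; D ≈ 2.021.
Targets: 2:1 ≈ 2.000; 16:9 ≈ 1.778; silver ratio ≈ 2.414; golden ratio ≈ 1.618.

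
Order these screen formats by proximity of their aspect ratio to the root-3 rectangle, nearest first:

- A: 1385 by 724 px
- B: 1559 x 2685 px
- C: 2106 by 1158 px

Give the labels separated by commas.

A: 1385/724 ≈ 1.913 → |1.913 − 1.732| = 0.181
B: 2685/1559 ≈ 1.722 → |1.722 − 1.732| = 0.010
C: 2106/1158 ≈ 1.819 → |1.819 − 1.732| = 0.087

B, C, A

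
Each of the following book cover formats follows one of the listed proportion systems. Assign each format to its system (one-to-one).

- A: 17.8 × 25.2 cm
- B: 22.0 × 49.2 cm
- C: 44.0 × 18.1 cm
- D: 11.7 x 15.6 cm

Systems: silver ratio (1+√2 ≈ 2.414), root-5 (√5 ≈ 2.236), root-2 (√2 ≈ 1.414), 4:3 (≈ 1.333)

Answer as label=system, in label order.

Ratios: A ≈ 1.416; B ≈ 2.236; C ≈ 2.431; D ≈ 1.333.
Targets: silver ratio ≈ 2.414; root-5 ≈ 2.236; root-2 ≈ 1.414; 4:3 ≈ 1.333.

A=root-2, B=root-5, C=silver ratio, D=4:3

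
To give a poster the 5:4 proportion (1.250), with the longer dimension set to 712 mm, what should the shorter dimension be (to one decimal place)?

569.6 mm

5:4 = 1.25000.
Shorter side = 712 ÷ 1.25000 ≈ 569.600 → 569.6 mm.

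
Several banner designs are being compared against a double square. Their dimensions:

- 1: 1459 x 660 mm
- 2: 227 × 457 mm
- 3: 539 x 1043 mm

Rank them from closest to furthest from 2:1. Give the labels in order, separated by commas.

2, 3, 1

1: 1459/660 ≈ 2.211 → |2.211 − 2.000| = 0.211
2: 457/227 ≈ 2.013 → |2.013 − 2.000| = 0.013
3: 1043/539 ≈ 1.935 → |1.935 − 2.000| = 0.065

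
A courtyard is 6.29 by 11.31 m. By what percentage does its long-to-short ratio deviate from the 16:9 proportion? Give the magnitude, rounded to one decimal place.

Ratio = 11.31 / 6.29 ≈ 1.7981.
Ideal 16:9 ≈ 1.7778. |1.7981 − 1.7778| / 1.7778 ≈ 1.14% → 1.1%.

1.1%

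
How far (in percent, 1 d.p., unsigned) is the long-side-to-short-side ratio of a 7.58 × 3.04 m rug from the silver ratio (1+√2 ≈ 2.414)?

Ratio = 7.58 / 3.04 ≈ 2.4934.
Ideal silver ratio ≈ 2.4142. |2.4934 − 2.4142| / 2.4142 ≈ 3.28% → 3.3%.

3.3%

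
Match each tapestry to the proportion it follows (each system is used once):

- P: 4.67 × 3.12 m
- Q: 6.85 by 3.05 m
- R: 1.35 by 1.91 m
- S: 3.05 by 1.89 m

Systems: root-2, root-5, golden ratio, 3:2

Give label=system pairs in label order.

P = 4.67/3.12 ≈ 1.497 → 3:2 (1.500)
Q = 6.85/3.05 ≈ 2.246 → root-5 (2.236)
R = 1.91/1.35 ≈ 1.415 → root-2 (1.414)
S = 3.05/1.89 ≈ 1.614 → golden ratio (1.618)

P=3:2, Q=root-5, R=root-2, S=golden ratio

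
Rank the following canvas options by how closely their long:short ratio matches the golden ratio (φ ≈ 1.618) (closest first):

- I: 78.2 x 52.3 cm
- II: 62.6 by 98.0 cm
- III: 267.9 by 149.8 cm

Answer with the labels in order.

Ratios: I = 78.2 / 52.3 ≈ 1.495; II = 98.0 / 62.6 ≈ 1.565; III = 267.9 / 149.8 ≈ 1.788.
|Δ from 1.618|: I 0.123; II 0.053; III 0.170.

II, I, III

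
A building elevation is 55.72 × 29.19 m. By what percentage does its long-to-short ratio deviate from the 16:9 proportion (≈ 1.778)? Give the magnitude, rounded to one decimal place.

Ratio = 55.72 / 29.19 ≈ 1.9089.
Ideal 16:9 ≈ 1.7778. |1.9089 − 1.7778| / 1.7778 ≈ 7.37% → 7.4%.

7.4%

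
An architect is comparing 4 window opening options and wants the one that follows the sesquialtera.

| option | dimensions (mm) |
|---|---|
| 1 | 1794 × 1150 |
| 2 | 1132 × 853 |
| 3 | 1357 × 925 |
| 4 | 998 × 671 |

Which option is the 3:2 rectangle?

4

Target 3:2 ≈ 1.500.
1: 1.560 (Δ0.060)  2: 1.327 (Δ0.173)  3: 1.467 (Δ0.033)  4: 1.487 (Δ0.013)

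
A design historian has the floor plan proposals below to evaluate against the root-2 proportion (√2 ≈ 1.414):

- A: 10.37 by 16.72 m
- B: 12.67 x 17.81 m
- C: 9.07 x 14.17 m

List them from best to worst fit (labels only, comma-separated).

B, C, A

A: 16.72/10.37 ≈ 1.612 → |1.612 − 1.414| = 0.198
B: 17.81/12.67 ≈ 1.406 → |1.406 − 1.414| = 0.008
C: 14.17/9.07 ≈ 1.562 → |1.562 − 1.414| = 0.148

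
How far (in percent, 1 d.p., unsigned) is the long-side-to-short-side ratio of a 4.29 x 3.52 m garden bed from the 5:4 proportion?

2.5%

Ratio = 4.29 / 3.52 ≈ 1.2188.
Ideal 5:4 = 1.2500. |1.2188 − 1.2500| / 1.2500 ≈ 2.50% → 2.5%.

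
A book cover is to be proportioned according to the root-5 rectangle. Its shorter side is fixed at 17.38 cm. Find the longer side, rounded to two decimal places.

root-5 ≈ 2.23607.
Longer side = 17.38 × 2.23607 ≈ 38.8629 → 38.86 cm.

38.86 cm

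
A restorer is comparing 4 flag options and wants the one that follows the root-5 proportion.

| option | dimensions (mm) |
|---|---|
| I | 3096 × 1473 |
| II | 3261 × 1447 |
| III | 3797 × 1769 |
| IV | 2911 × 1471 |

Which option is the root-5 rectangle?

II

Ratios (long/short): I ≈ 2.102; II ≈ 2.254; III ≈ 2.146; IV ≈ 1.979.
root-5 ≈ 2.236; option II is nearest (Δ 0.018).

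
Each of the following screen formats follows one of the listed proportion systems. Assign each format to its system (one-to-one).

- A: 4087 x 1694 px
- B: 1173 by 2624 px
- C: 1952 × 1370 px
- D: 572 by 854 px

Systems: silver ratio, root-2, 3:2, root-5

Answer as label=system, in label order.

Ratios: A ≈ 2.413; B ≈ 2.237; C ≈ 1.425; D ≈ 1.493.
Targets: silver ratio ≈ 2.414; root-2 ≈ 1.414; 3:2 ≈ 1.500; root-5 ≈ 2.236.

A=silver ratio, B=root-5, C=root-2, D=3:2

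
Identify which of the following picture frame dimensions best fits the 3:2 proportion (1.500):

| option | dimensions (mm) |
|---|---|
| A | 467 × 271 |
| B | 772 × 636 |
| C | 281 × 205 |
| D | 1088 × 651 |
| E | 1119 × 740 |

E

Ratios (long/short): A ≈ 1.723; B ≈ 1.214; C ≈ 1.371; D ≈ 1.671; E ≈ 1.512.
3:2 ≈ 1.500; option E is nearest (Δ 0.012).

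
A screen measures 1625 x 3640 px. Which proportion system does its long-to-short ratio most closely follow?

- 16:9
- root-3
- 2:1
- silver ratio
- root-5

3640/1625 ≈ 2.240. Nearest candidates are root-5 (2.236, off by 0.004) and silver ratio (2.414, off by 0.174).

root-5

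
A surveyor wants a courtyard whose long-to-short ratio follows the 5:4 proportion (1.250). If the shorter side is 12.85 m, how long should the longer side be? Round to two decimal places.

5:4 = 1.25000.
Longer side = 12.85 × 1.25000 ≈ 16.0625 → 16.06 m.

16.06 m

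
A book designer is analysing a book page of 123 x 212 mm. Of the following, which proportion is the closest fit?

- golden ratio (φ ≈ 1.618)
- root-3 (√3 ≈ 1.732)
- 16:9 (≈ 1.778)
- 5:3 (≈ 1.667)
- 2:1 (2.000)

root-3

Ratio = 212 / 123 ≈ 1.724.
Distances: golden ratio 1.618 (Δ 0.106); root-3 1.732 (Δ 0.008); 16:9 1.778 (Δ 0.054); 5:3 1.667 (Δ 0.057); 2:1 2.000 (Δ 0.276).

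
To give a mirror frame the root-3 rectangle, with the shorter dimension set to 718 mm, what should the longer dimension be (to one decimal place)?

1243.6 mm

root-3 ≈ 1.73205.
Longer side = 718 × 1.73205 ≈ 1243.612 → 1243.6 mm.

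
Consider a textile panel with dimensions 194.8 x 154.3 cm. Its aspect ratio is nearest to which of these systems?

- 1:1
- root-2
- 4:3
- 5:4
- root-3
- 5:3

Ratio = 194.8 / 154.3 ≈ 1.262.
Distances: 1:1 1.000 (Δ 0.262); root-2 1.414 (Δ 0.152); 4:3 1.333 (Δ 0.071); 5:4 1.250 (Δ 0.012); root-3 1.732 (Δ 0.470); 5:3 1.667 (Δ 0.405).

5:4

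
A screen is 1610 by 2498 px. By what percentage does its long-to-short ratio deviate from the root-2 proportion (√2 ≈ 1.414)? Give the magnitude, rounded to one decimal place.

9.7%

Ratio = 2498 / 1610 ≈ 1.5516.
Ideal root-2 ≈ 1.4142. |1.5516 − 1.4142| / 1.4142 ≈ 9.72% → 9.7%.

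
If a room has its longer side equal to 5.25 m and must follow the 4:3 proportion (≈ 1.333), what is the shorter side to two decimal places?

4:3 ≈ 1.33333.
Shorter side = 5.25 ÷ 1.33333 ≈ 3.9375 → 3.94 m.

3.94 m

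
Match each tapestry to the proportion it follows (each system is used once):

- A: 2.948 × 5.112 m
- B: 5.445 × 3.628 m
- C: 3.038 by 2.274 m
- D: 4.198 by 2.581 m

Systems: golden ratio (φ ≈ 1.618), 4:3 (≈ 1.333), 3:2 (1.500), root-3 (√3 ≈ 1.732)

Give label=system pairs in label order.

A = 5.112/2.948 ≈ 1.734 → root-3 (1.732)
B = 5.445/3.628 ≈ 1.501 → 3:2 (1.500)
C = 3.038/2.274 ≈ 1.336 → 4:3 (1.333)
D = 4.198/2.581 ≈ 1.627 → golden ratio (1.618)

A=root-3, B=3:2, C=4:3, D=golden ratio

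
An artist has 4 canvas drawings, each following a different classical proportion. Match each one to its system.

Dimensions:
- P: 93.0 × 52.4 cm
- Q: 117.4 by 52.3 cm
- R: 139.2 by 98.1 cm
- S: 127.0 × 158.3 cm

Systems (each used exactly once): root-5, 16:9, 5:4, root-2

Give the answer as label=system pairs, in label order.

Ratios: P ≈ 1.775; Q ≈ 2.245; R ≈ 1.419; S ≈ 1.246.
Targets: root-5 ≈ 2.236; 16:9 ≈ 1.778; 5:4 ≈ 1.250; root-2 ≈ 1.414.

P=16:9, Q=root-5, R=root-2, S=5:4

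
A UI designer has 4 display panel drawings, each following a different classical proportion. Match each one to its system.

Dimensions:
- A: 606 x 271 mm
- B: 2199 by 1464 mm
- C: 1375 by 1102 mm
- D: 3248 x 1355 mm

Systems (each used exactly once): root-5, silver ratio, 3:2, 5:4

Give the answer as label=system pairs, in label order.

A = 606/271 ≈ 2.236 → root-5 (2.236)
B = 2199/1464 ≈ 1.502 → 3:2 (1.500)
C = 1375/1102 ≈ 1.248 → 5:4 (1.250)
D = 3248/1355 ≈ 2.397 → silver ratio (2.414)

A=root-5, B=3:2, C=5:4, D=silver ratio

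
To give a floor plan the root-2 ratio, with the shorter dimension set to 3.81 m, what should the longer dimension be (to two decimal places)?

root-2 ≈ 1.41421.
Longer side = 3.81 × 1.41421 ≈ 5.3881 → 5.39 m.

5.39 m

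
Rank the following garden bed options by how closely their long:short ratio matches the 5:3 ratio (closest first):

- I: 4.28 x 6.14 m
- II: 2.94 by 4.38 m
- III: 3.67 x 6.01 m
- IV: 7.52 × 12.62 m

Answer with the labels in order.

IV, III, II, I

Ratios: I = 6.14 / 4.28 ≈ 1.435; II = 4.38 / 2.94 ≈ 1.490; III = 6.01 / 3.67 ≈ 1.638; IV = 12.62 / 7.52 ≈ 1.678.
|Δ from 1.667|: I 0.232; II 0.177; III 0.029; IV 0.011.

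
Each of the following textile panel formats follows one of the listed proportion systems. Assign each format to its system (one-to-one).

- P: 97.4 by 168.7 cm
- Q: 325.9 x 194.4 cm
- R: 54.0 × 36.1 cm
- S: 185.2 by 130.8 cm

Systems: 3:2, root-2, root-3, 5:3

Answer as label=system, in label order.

P=root-3, Q=5:3, R=3:2, S=root-2

P = 168.7/97.4 ≈ 1.732 → root-3 (1.732)
Q = 325.9/194.4 ≈ 1.676 → 5:3 (1.667)
R = 54.0/36.1 ≈ 1.496 → 3:2 (1.500)
S = 185.2/130.8 ≈ 1.416 → root-2 (1.414)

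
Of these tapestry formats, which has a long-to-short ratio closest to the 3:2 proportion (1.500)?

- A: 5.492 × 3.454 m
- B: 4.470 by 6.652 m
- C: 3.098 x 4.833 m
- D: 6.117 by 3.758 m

B

Ratios (long/short): A ≈ 1.590; B ≈ 1.488; C ≈ 1.560; D ≈ 1.628.
3:2 ≈ 1.500; option B is nearest (Δ 0.012).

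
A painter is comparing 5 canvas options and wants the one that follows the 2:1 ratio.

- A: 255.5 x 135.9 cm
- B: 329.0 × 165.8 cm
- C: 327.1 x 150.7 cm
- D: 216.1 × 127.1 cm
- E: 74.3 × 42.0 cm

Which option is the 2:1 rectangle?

Target 2:1 ≈ 2.000.
A: 1.880 (Δ0.120)  B: 1.984 (Δ0.016)  C: 2.171 (Δ0.171)  D: 1.700 (Δ0.300)  E: 1.769 (Δ0.231)

B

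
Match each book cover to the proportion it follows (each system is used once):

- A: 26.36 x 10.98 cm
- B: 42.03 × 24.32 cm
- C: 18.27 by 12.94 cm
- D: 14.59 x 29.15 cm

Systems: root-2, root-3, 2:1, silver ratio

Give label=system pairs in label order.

A = 26.36/10.98 ≈ 2.401 → silver ratio (2.414)
B = 42.03/24.32 ≈ 1.728 → root-3 (1.732)
C = 18.27/12.94 ≈ 1.412 → root-2 (1.414)
D = 29.15/14.59 ≈ 1.998 → 2:1 (2.000)

A=silver ratio, B=root-3, C=root-2, D=2:1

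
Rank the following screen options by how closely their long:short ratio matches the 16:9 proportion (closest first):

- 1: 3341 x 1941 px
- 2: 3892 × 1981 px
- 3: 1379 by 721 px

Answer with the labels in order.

1, 3, 2

1: 3341/1941 ≈ 1.721 → |1.721 − 1.778| = 0.057
2: 3892/1981 ≈ 1.965 → |1.965 − 1.778| = 0.187
3: 1379/721 ≈ 1.913 → |1.913 − 1.778| = 0.135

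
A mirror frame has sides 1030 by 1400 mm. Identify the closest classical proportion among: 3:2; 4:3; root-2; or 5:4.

1400/1030 ≈ 1.359. Nearest candidates are 4:3 (1.333, off by 0.026) and root-2 (1.414, off by 0.055).

4:3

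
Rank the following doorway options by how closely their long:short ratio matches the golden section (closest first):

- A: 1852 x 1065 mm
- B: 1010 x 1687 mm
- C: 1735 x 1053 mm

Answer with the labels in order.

A: 1852/1065 ≈ 1.739 → |1.739 − 1.618| = 0.121
B: 1687/1010 ≈ 1.670 → |1.670 − 1.618| = 0.052
C: 1735/1053 ≈ 1.648 → |1.648 − 1.618| = 0.030

C, B, A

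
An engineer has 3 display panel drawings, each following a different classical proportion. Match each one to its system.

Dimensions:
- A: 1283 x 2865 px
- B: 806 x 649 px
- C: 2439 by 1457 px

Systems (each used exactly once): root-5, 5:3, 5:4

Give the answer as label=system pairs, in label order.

A=root-5, B=5:4, C=5:3

A = 2865/1283 ≈ 2.233 → root-5 (2.236)
B = 806/649 ≈ 1.242 → 5:4 (1.250)
C = 2439/1457 ≈ 1.674 → 5:3 (1.667)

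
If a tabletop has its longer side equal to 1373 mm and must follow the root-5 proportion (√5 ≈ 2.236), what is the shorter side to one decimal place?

614.0 mm

root-5 ≈ 2.23607.
Shorter side = 1373 ÷ 2.23607 ≈ 614.024 → 614.0 mm.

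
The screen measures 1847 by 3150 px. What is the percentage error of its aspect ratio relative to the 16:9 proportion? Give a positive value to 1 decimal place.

Ratio = 3150 / 1847 ≈ 1.7055.
Ideal 16:9 ≈ 1.7778. |1.7055 − 1.7778| / 1.7778 ≈ 4.07% → 4.1%.

4.1%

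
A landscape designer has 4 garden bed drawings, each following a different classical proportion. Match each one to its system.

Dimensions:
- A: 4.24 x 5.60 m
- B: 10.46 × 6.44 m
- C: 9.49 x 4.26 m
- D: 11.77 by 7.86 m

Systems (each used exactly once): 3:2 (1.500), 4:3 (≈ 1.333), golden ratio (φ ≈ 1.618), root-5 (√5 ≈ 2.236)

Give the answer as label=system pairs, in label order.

A=4:3, B=golden ratio, C=root-5, D=3:2

Ratios: A ≈ 1.321; B ≈ 1.624; C ≈ 2.228; D ≈ 1.497.
Targets: 3:2 ≈ 1.500; 4:3 ≈ 1.333; golden ratio ≈ 1.618; root-5 ≈ 2.236.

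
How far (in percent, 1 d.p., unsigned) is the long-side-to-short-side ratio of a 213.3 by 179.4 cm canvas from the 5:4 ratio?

4.9%

Ratio = 213.3 / 179.4 ≈ 1.1890.
Ideal 5:4 = 1.2500. |1.1890 − 1.2500| / 1.2500 ≈ 4.88% → 4.9%.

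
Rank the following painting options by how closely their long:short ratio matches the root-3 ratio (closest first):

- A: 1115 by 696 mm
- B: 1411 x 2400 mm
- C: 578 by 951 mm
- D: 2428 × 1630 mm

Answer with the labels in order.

B, C, A, D

Ratios: A = 1115 / 696 ≈ 1.602; B = 2400 / 1411 ≈ 1.701; C = 951 / 578 ≈ 1.645; D = 2428 / 1630 ≈ 1.490.
|Δ from 1.732|: A 0.130; B 0.031; C 0.087; D 0.242.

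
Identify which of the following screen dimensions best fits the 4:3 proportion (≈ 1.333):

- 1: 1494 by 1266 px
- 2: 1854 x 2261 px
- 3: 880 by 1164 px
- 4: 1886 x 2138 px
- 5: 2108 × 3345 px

Ratios (long/short): 1 ≈ 1.180; 2 ≈ 1.220; 3 ≈ 1.323; 4 ≈ 1.134; 5 ≈ 1.587.
4:3 ≈ 1.333; option 3 is nearest (Δ 0.010).

3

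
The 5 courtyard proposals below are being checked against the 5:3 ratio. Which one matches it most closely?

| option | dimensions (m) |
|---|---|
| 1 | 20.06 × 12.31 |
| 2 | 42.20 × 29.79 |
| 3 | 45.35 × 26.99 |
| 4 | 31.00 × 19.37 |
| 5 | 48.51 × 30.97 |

Ratios (long/short): 1 ≈ 1.630; 2 ≈ 1.417; 3 ≈ 1.680; 4 ≈ 1.600; 5 ≈ 1.566.
5:3 ≈ 1.667; option 3 is nearest (Δ 0.013).

3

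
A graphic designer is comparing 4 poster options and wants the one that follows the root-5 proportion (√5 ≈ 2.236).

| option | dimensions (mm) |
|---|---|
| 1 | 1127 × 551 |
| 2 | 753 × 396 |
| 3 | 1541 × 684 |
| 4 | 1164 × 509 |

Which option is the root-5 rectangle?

3

Target root-5 ≈ 2.236.
1: 2.045 (Δ0.191)  2: 1.902 (Δ0.334)  3: 2.253 (Δ0.017)  4: 2.287 (Δ0.051)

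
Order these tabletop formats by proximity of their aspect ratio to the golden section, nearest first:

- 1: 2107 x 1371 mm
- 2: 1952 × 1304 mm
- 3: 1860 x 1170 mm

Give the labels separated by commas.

Ratios: 1 = 2107 / 1371 ≈ 1.537; 2 = 1952 / 1304 ≈ 1.497; 3 = 1860 / 1170 ≈ 1.590.
|Δ from 1.618|: 1 0.081; 2 0.121; 3 0.028.

3, 1, 2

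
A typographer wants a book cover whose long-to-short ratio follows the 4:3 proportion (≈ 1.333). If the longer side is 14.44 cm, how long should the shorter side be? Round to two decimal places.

4:3 ≈ 1.33333.
Shorter side = 14.44 ÷ 1.33333 ≈ 10.8300 → 10.83 cm.

10.83 cm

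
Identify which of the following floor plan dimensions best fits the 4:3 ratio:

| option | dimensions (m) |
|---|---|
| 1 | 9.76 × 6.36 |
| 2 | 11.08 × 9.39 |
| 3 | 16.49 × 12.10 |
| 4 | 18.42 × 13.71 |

4

Target 4:3 ≈ 1.333.
1: 1.535 (Δ0.202)  2: 1.180 (Δ0.153)  3: 1.363 (Δ0.030)  4: 1.344 (Δ0.011)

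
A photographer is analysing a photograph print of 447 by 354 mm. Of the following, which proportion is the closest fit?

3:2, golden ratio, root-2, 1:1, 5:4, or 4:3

447/354 ≈ 1.263. Nearest candidates are 5:4 (1.250, off by 0.013) and 4:3 (1.333, off by 0.070).

5:4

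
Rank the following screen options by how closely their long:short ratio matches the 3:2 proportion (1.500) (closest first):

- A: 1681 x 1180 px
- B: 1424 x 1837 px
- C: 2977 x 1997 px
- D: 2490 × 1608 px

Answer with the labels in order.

C, D, A, B

A: 1681/1180 ≈ 1.425 → |1.425 − 1.500| = 0.075
B: 1837/1424 ≈ 1.290 → |1.290 − 1.500| = 0.210
C: 2977/1997 ≈ 1.491 → |1.491 − 1.500| = 0.009
D: 2490/1608 ≈ 1.549 → |1.549 − 1.500| = 0.049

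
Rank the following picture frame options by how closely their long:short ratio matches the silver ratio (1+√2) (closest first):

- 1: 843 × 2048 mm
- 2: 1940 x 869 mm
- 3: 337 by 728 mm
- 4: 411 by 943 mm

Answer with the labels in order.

1, 4, 2, 3

Ratios: 1 = 2048 / 843 ≈ 2.429; 2 = 1940 / 869 ≈ 2.232; 3 = 728 / 337 ≈ 2.160; 4 = 943 / 411 ≈ 2.294.
|Δ from 2.414|: 1 0.015; 2 0.182; 3 0.254; 4 0.120.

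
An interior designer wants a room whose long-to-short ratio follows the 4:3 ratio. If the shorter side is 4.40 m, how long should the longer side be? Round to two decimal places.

5.87 m

4:3 ≈ 1.33333.
Longer side = 4.40 × 1.33333 ≈ 5.8667 → 5.87 m.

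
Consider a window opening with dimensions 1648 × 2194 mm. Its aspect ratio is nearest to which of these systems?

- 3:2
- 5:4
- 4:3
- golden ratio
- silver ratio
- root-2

Ratio = 2194 / 1648 ≈ 1.331.
Distances: 3:2 1.500 (Δ 0.169); 5:4 1.250 (Δ 0.081); 4:3 1.333 (Δ 0.002); golden ratio 1.618 (Δ 0.287); silver ratio 2.414 (Δ 1.083); root-2 1.414 (Δ 0.083).

4:3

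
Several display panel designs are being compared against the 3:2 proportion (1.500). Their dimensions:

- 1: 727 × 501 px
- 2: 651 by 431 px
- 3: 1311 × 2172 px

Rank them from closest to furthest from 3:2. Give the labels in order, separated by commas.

2, 1, 3

1: 727/501 ≈ 1.451 → |1.451 − 1.500| = 0.049
2: 651/431 ≈ 1.510 → |1.510 − 1.500| = 0.010
3: 2172/1311 ≈ 1.657 → |1.657 − 1.500| = 0.157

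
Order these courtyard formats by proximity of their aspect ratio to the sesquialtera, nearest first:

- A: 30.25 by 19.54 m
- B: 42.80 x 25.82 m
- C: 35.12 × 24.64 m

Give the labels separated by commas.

A: 30.25/19.54 ≈ 1.548 → |1.548 − 1.500| = 0.048
B: 42.80/25.82 ≈ 1.658 → |1.658 − 1.500| = 0.158
C: 35.12/24.64 ≈ 1.425 → |1.425 − 1.500| = 0.075

A, C, B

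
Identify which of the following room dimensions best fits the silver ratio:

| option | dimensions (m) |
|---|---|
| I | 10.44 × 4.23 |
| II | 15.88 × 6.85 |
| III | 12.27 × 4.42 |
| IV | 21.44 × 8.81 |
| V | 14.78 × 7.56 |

Target silver ratio ≈ 2.414.
I: 2.468 (Δ0.054)  II: 2.318 (Δ0.096)  III: 2.776 (Δ0.362)  IV: 2.434 (Δ0.020)  V: 1.955 (Δ0.459)

IV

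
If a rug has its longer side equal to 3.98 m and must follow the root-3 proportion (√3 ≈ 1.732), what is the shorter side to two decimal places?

2.30 m

root-3 ≈ 1.73205.
Shorter side = 3.98 ÷ 1.73205 ≈ 2.2979 → 2.30 m.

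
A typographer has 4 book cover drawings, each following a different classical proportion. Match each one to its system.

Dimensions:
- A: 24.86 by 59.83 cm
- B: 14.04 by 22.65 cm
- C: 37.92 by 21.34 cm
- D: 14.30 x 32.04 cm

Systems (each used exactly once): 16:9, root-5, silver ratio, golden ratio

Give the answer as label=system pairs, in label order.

A = 59.83/24.86 ≈ 2.407 → silver ratio (2.414)
B = 22.65/14.04 ≈ 1.613 → golden ratio (1.618)
C = 37.92/21.34 ≈ 1.777 → 16:9 (1.778)
D = 32.04/14.30 ≈ 2.241 → root-5 (2.236)

A=silver ratio, B=golden ratio, C=16:9, D=root-5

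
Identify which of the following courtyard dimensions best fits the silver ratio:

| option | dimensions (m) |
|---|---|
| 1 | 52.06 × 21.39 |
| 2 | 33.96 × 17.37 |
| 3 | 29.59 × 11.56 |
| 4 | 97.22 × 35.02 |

1

Target silver ratio ≈ 2.414.
1: 2.434 (Δ0.020)  2: 1.955 (Δ0.459)  3: 2.560 (Δ0.146)  4: 2.776 (Δ0.362)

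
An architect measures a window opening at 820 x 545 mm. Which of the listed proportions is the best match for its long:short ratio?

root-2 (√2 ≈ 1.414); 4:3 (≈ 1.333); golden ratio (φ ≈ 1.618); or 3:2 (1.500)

3:2

820/545 ≈ 1.505. Nearest candidates are 3:2 (1.500, off by 0.005) and root-2 (1.414, off by 0.091).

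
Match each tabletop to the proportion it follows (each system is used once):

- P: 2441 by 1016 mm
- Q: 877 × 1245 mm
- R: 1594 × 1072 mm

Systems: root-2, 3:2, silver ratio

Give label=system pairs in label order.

P=silver ratio, Q=root-2, R=3:2

Ratios: P ≈ 2.403; Q ≈ 1.420; R ≈ 1.487.
Targets: root-2 ≈ 1.414; 3:2 ≈ 1.500; silver ratio ≈ 2.414.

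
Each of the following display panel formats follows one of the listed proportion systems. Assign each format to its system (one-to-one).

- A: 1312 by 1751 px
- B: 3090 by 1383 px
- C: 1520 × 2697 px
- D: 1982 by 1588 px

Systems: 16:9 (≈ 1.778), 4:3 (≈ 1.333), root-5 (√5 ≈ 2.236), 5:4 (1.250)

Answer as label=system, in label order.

A=4:3, B=root-5, C=16:9, D=5:4

Ratios: A ≈ 1.335; B ≈ 2.234; C ≈ 1.774; D ≈ 1.248.
Targets: 16:9 ≈ 1.778; 4:3 ≈ 1.333; root-5 ≈ 2.236; 5:4 ≈ 1.250.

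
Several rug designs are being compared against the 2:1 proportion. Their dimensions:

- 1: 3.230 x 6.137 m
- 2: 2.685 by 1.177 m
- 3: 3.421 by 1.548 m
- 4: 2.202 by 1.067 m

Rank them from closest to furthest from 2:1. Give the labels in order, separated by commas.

Ratios: 1 = 6.137 / 3.230 ≈ 1.900; 2 = 2.685 / 1.177 ≈ 2.281; 3 = 3.421 / 1.548 ≈ 2.210; 4 = 2.202 / 1.067 ≈ 2.064.
|Δ from 2.000|: 1 0.100; 2 0.281; 3 0.210; 4 0.064.

4, 1, 3, 2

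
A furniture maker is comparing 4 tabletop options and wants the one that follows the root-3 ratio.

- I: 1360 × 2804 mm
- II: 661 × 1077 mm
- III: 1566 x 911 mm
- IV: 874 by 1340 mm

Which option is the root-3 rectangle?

Ratios (long/short): I ≈ 2.062; II ≈ 1.629; III ≈ 1.719; IV ≈ 1.533.
root-3 ≈ 1.732; option III is nearest (Δ 0.013).

III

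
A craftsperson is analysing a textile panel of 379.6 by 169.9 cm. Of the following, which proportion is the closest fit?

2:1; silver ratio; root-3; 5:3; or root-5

root-5

379.6/169.9 ≈ 2.234. Nearest candidates are root-5 (2.236, off by 0.002) and silver ratio (2.414, off by 0.180).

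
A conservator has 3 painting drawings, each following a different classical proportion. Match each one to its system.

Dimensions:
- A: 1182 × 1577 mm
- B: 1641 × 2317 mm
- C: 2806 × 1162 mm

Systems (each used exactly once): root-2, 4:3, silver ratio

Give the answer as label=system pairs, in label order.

A=4:3, B=root-2, C=silver ratio

A = 1577/1182 ≈ 1.334 → 4:3 (1.333)
B = 2317/1641 ≈ 1.412 → root-2 (1.414)
C = 2806/1162 ≈ 2.415 → silver ratio (2.414)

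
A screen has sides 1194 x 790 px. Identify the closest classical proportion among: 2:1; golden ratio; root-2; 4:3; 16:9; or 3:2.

1194/790 ≈ 1.511. Nearest candidates are 3:2 (1.500, off by 0.011) and root-2 (1.414, off by 0.097).

3:2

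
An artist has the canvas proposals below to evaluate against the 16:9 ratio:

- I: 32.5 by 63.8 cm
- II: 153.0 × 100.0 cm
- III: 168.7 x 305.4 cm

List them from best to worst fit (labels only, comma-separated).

Ratios: I = 63.8 / 32.5 ≈ 1.963; II = 153.0 / 100.0 ≈ 1.530; III = 305.4 / 168.7 ≈ 1.810.
|Δ from 1.778|: I 0.185; II 0.248; III 0.032.

III, I, II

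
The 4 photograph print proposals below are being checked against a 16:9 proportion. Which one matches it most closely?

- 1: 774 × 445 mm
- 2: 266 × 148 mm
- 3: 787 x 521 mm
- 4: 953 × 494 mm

2

Ratios (long/short): 1 ≈ 1.739; 2 ≈ 1.797; 3 ≈ 1.511; 4 ≈ 1.929.
16:9 ≈ 1.778; option 2 is nearest (Δ 0.019).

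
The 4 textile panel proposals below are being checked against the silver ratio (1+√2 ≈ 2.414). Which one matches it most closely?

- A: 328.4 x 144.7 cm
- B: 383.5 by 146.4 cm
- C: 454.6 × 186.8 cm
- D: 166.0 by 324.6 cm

Ratios (long/short): A ≈ 2.270; B ≈ 2.620; C ≈ 2.434; D ≈ 1.955.
silver ratio ≈ 2.414; option C is nearest (Δ 0.020).

C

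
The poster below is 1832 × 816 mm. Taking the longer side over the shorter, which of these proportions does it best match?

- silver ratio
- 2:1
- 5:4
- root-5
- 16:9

Ratio = 1832 / 816 ≈ 2.245.
Distances: silver ratio 2.414 (Δ 0.169); 2:1 2.000 (Δ 0.245); 5:4 1.250 (Δ 0.995); root-5 2.236 (Δ 0.009); 16:9 1.778 (Δ 0.467).

root-5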